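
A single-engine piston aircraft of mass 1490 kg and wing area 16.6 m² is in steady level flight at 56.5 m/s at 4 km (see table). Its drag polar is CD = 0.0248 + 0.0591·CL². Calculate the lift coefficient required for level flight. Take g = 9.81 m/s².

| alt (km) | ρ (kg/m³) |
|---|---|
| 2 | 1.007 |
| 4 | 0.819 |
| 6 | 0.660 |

At 4 km, from the table: ρ = 0.819 kg/m³.
In steady level flight, lift balances weight: W = mg = 1490 × 9.81 = 14617 N.
q = ½ρv² = ½ × 0.819 × 56.5² = 1307 Pa.
Required CL = L/(qS) = 14617/(1307·16.6) = 0.6736.

CL = 0.674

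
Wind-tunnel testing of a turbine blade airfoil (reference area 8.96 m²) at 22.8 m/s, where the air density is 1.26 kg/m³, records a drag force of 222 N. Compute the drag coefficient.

CD = 0.0757

From D = ½ρv²S·CD, rearranging gives CD = 2D/(ρv²S).
CD = 2 × 222 / (1.26 × 22.8² × 8.96) = 0.0757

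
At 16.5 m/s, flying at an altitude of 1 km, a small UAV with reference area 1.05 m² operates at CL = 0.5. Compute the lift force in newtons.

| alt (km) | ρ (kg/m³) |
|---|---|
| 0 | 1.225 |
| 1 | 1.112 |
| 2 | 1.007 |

L = 79.5 N

At 1 km, from the table: ρ = 1.112 kg/m³.
Dynamic pressure q = ½ρv² = ½ × 1.112 × 16.5² = 151.4 Pa.
L = q·S·CL = 151.4 × 1.05 × 0.5 = 79.5 N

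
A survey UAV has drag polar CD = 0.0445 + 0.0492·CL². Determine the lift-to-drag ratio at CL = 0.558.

CD = 0.0445 + 0.0492 × 0.558² = 0.05982
L/D = CL/CD = 0.558 / 0.05982 = 9.33

L/D = 9.33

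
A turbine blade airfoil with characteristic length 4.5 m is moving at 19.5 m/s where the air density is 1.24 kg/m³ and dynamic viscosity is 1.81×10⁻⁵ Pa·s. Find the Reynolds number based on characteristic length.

Re = ρ·v·c/μ = 1.24 × 19.5 × 4.5 / (1.81×10⁻⁵) = 6.01×10^6

Re = 6.01×10^6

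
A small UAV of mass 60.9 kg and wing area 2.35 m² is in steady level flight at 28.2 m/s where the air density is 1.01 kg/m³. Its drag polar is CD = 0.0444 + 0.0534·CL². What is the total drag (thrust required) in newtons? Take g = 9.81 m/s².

D = 62.1 N

Weight W = mg = 60.9 × 9.81 = 597.43 N; in level flight L = W.
q = ½ρv² = ½ × 1.01 × 28.2² = 401.6 Pa.
CL = 2W/(ρv²S) = 2×597.43/(1.01×28.2²×2.35) = 0.633.
CD = 0.0444 + 0.0534 × 0.633² = 0.0658.
D = q·S·CD = 401.6 × 2.35 × 0.0658 = 62.1 N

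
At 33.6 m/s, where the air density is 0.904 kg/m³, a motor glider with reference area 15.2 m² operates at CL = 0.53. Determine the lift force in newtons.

L = 4110 N

Dynamic pressure q = ½ρv² = ½ × 0.904 × 33.6² = 510.3 Pa.
L = q·S·CL = 510.3 × 15.2 × 0.53 = 4110 N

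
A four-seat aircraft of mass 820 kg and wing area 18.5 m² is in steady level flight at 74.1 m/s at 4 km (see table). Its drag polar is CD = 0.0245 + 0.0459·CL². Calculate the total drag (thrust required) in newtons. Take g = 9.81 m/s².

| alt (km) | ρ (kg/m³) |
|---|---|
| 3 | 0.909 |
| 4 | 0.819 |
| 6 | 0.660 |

D = 1090 N

At 4 km, from the table: ρ = 0.819 kg/m³.
In steady level flight, lift balances weight: W = mg = 820 × 9.81 = 8044.2 N.
Dynamic pressure q = 0.5 × 0.819 × 74.1² = 2248 Pa.
CL = 2W/(ρv²S) = 2×8044.2/(0.819×74.1²×18.5) = 0.1934.
CD = 0.0245 + 0.0459 × 0.1934² = 0.02622.
D = q·S·CD = 2248 × 18.5 × 0.02622 = 1091 N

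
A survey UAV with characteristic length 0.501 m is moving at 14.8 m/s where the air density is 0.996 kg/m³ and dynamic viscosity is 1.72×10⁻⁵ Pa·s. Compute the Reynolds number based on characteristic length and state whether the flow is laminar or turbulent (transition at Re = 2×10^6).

Re = ρ·v·c/μ = 0.996 × 14.8 × 0.501 / (1.72×10⁻⁵) = 4.29×10^5
Since 4.29×10^5 < 2×10^6, the flow is laminar.

Re = 4.29×10^5 (laminar)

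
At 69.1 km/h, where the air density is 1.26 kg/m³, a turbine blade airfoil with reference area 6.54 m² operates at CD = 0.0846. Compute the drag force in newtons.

Convert speed: v = 69.1 km/h ÷ 3.6 = 19.19 m/s.
D = ½ρv²S·CD = ½ × 1.26 × 19.19² × 6.54 × 0.0846 = 128 N

D = 128 N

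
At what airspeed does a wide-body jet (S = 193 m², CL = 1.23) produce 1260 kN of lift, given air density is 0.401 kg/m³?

L = ½ρv²S·CL ⇒ v = √(2L/(ρ·S·CL))
v = √(2 × 1.26×10^6 / (0.401 × 193 × 1.23)) = √26470 = 163 m/s

v = 163 m/s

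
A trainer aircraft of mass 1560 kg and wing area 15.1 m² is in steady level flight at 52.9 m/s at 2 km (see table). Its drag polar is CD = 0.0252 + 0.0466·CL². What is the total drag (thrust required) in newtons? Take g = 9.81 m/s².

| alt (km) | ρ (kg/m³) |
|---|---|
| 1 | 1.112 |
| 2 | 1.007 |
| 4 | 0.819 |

D = 1050 N

At 2 km, from the table: ρ = 1.007 kg/m³.
Level flight ⇒ L = W = m·g = 1560 × 9.81 = 15304 N.
q = ½ρv² = ½ × 1.007 × 52.9² = 1409 Pa.
Required CL = L/(qS) = 15304/(1409·15.1) = 0.7193.
CD = 0.0252 + 0.0466 × 0.7193² = 0.04931.
D = q·S·CD = 1409 × 15.1 × 0.04931 = 1049 N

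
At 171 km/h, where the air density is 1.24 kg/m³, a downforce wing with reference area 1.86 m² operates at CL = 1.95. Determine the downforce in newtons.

Convert speed: v = 171 km/h ÷ 3.6 = 47.5 m/s.
Dynamic pressure q = ½ρv² = ½ × 1.24 × 47.5² = 1399 Pa.
L = q·S·CL = 1399 × 1.86 × 1.95 = 5070 N ≈ 5.07 kN

L = 5070 N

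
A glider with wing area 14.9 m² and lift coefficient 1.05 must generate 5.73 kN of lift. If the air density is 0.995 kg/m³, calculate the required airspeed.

L = ½ρv²S·CL ⇒ v = √(2L/(ρ·S·CL))
v = √(2 × 5730 / (0.995 × 14.9 × 1.05)) = √736.2 = 27.1 m/s

v = 27.1 m/s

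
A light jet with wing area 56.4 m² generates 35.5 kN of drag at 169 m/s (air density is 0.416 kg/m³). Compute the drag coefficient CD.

From D = ½ρv²S·CD, rearranging gives CD = 2D/(ρv²S).
CD = 2 × 35500 / (0.416 × 169² × 56.4) = 0.106

CD = 0.106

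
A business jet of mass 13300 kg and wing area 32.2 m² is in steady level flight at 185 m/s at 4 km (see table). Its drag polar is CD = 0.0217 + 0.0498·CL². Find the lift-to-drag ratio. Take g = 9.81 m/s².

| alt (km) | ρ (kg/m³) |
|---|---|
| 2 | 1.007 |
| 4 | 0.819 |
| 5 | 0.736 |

L/D = 11.2

At 4 km, from the table: ρ = 0.819 kg/m³.
Weight W = mg = 13300 × 9.81 = 1.3047×10^5 N; in level flight L = W.
q = ½ρv² = ½ × 0.819 × 185² = 14020 Pa.
CL = W/(q·S) = 1.3047×10^5 / (14020 × 32.2) = 0.2891.
CD = 0.0217 + 0.0498 × 0.2891² = 0.02586.
L/D = CL/CD = 0.2891 / 0.02586 = 11.2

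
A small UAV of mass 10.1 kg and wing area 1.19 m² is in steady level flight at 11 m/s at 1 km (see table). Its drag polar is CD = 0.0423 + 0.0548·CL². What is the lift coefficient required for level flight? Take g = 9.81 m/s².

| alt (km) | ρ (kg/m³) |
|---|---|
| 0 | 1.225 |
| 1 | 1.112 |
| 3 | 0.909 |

At 1 km, from the table: ρ = 1.112 kg/m³.
In steady level flight, lift balances weight: W = mg = 10.1 × 9.81 = 99.081 N.
Dynamic pressure q = 0.5 × 1.112 × 11² = 67.28 Pa.
Required CL = L/(qS) = 99.081/(67.28·1.19) = 1.238.

CL = 1.24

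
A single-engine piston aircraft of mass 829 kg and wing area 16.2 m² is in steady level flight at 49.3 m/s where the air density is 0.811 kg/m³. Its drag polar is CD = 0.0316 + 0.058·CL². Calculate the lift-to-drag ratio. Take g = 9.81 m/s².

Level flight ⇒ L = W = m·g = 829 × 9.81 = 8132.5 N.
q = ½ρv² = ½ × 0.811 × 49.3² = 985.6 Pa.
CL = W/(q·S) = 8132.5 / (985.6 × 16.2) = 0.5094.
CD = 0.0316 + 0.058 × 0.5094² = 0.04665.
L/D = CL/CD = 0.5094 / 0.04665 = 10.9

L/D = 10.9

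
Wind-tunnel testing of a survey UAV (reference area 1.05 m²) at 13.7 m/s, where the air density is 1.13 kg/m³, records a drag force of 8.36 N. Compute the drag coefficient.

From D = ½ρv²S·CD, rearranging gives CD = 2D/(ρv²S).
CD = 2 × 8.36 / (1.13 × 13.7² × 1.05) = 0.0751

CD = 0.0751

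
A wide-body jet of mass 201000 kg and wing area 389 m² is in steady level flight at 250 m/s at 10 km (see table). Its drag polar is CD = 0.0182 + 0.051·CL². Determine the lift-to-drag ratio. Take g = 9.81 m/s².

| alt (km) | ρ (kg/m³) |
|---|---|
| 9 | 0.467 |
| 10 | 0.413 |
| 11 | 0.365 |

L/D = 15.1

At 10 km, from the table: ρ = 0.413 kg/m³.
In steady level flight, lift balances weight: W = mg = 201000 × 9.81 = 1.9718×10^6 N.
q = ½ρv² = ½ × 0.413 × 250² = 12910 Pa.
CL = 2W/(ρv²S) = 2×1.9718×10^6/(0.413×250²×389) = 0.3927.
CD = 0.0182 + 0.051 × 0.3927² = 0.02607.
L/D = CL/CD = 0.3927 / 0.02607 = 15.1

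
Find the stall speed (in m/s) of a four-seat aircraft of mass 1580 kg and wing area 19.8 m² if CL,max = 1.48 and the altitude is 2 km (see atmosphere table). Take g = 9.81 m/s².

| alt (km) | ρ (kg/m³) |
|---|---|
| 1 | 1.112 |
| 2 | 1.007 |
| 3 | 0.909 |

At 2 km, from the table: ρ = 1.007 kg/m³.
Stall occurs when L = W at CL,max. W = mg = 1580 × 9.81 = 15500 N.
V_stall = √(2W/(ρ·S·CL,max)) = √(2 × 15500 / (1.007 × 19.8 × 1.48))
V_stall = √1051 = 32.4 m/s

V_stall = 32.4 m/s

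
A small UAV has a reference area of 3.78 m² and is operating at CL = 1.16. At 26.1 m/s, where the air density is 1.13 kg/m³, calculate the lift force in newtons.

L = 1690 N

Dynamic pressure q = ½ρv² = ½ × 1.13 × 26.1² = 384.9 Pa.
L = q·S·CL = 384.9 × 3.78 × 1.16 = 1690 N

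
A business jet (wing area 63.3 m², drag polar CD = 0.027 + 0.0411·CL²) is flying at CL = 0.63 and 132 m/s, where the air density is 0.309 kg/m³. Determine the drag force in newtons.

D = 7380 N

CD = 0.027 + 0.0411 × 0.63² = 0.04331
D = ½ρv²S·CD = ½ × 0.309 × 132² × 63.3 × 0.04331 = 7380 N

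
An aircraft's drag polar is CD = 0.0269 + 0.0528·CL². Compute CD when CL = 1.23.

CD = 0.107

CD = 0.0269 + 0.0528 × 1.23² = 0.0269 + 0.07988 = 0.107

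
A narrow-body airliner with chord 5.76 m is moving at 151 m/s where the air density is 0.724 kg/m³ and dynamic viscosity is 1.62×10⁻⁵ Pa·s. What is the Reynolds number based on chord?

Re = 3.89×10^7

Re = ρ·v·c/μ = 0.724 × 151 × 5.76 / (1.62×10⁻⁵) = 3.89×10^7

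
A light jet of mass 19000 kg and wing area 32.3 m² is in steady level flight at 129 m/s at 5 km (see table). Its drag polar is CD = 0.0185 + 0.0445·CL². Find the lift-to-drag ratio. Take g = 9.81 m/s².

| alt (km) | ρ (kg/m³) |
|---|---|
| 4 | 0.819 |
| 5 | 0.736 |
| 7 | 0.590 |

L/D = 16.2

At 5 km, from the table: ρ = 0.736 kg/m³.
Weight W = mg = 19000 × 9.81 = 1.8639×10^5 N; in level flight L = W.
Dynamic pressure q = 0.5 × 0.736 × 129² = 6124 Pa.
CL = W/(q·S) = 1.8639×10^5 / (6124 × 32.3) = 0.9423.
CD = 0.0185 + 0.0445 × 0.9423² = 0.05801.
L/D = CL/CD = 0.9423 / 0.05801 = 16.2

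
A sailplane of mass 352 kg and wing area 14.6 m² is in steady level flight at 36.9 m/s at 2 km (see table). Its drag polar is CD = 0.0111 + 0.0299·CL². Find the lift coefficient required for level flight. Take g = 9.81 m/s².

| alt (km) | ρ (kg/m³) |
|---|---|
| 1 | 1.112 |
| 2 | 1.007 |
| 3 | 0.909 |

At 2 km, from the table: ρ = 1.007 kg/m³.
In steady level flight, lift balances weight: W = mg = 352 × 9.81 = 3453.1 N.
q = ½ρv² = ½ × 1.007 × 36.9² = 685.6 Pa.
CL = W/(q·S) = 3453.1 / (685.6 × 14.6) = 0.345.

CL = 0.345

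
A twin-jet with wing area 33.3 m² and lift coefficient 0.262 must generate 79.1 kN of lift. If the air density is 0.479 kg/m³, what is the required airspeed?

L = ½ρv²S·CL ⇒ v = √(2L/(ρ·S·CL))
v = √(2 × 79100 / (0.479 × 33.3 × 0.262)) = √37860 = 195 m/s

v = 195 m/s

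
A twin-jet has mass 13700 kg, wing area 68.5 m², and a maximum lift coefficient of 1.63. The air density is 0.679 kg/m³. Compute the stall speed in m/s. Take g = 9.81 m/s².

V_stall = 59.5 m/s

Stall occurs when L = W at CL,max. W = mg = 13700 × 9.81 = 1.344×10^5 N.
From L = ½ρV²S·CL,max = W: V_stall = √(2W/(ρSCL,max)) = √(2·1.344×10^5/(0.679·68.5·1.63))
V_stall = √3545 = 59.5 m/s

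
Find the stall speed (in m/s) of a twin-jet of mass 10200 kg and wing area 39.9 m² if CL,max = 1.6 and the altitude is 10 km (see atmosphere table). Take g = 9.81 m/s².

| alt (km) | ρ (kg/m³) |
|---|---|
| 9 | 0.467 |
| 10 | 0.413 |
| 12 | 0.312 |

V_stall = 87.1 m/s

At 10 km, from the table: ρ = 0.413 kg/m³.
Weight W = mg = 10200 × 9.81 = 1.001×10^5 N.
V_stall = √(2W/(ρ·S·CL,max)) = √(2 × 1.001×10^5 / (0.413 × 39.9 × 1.6))
V_stall = √7590 = 87.1 m/s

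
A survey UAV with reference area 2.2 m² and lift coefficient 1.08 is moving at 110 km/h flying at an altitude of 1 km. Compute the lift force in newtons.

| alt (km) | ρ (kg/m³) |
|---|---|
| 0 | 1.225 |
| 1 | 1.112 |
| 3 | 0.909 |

L = 1230 N

At 1 km, from the table: ρ = 1.112 kg/m³.
Convert speed: v = 110 km/h ÷ 3.6 = 30.56 m/s.
L = ½ρv²S·CL = ½ × 1.112 × 30.56² × 2.2 × 1.08 = 1230 N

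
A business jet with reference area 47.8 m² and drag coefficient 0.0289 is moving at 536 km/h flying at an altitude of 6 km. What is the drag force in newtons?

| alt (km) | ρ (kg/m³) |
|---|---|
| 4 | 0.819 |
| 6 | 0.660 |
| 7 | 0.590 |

D = 10100 N

At 6 km, from the table: ρ = 0.660 kg/m³.
Convert speed: v = 536 km/h ÷ 3.6 = 148.9 m/s.
D = ½ρv²S·CD = ½ × 0.66 × 148.9² × 47.8 × 0.0289 = 10100 N ≈ 10.1 kN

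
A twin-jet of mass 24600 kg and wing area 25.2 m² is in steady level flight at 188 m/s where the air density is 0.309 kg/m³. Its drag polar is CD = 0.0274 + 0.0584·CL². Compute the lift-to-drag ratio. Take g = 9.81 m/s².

Weight W = mg = 24600 × 9.81 = 2.4133×10^5 N; in level flight L = W.
q = ½ρv² = ½ × 0.309 × 188² = 5461 Pa.
CL = 2W/(ρv²S) = 2×2.4133×10^5/(0.309×188²×25.2) = 1.754.
CD = 0.0274 + 0.0584 × 1.754² = 0.207.
L/D = CL/CD = 1.754 / 0.207 = 8.47

L/D = 8.47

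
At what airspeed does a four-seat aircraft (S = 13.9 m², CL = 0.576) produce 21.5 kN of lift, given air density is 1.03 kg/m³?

L = ½ρv²S·CL ⇒ v = √(2L/(ρ·S·CL))
v = √(2 × 21500 / (1.03 × 13.9 × 0.576)) = √5214 = 72.2 m/s

v = 72.2 m/s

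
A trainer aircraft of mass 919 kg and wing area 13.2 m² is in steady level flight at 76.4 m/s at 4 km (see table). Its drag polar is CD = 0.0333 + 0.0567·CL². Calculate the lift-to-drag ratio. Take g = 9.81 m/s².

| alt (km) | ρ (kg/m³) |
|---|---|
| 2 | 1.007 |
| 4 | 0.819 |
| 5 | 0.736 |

L/D = 7.53

At 4 km, from the table: ρ = 0.819 kg/m³.
Weight W = mg = 919 × 9.81 = 9015.4 N; in level flight L = W.
Dynamic pressure q = 0.5 × 0.819 × 76.4² = 2390 Pa.
CL = W/(q·S) = 9015.4 / (2390 × 13.2) = 0.2857.
CD = 0.0333 + 0.0567 × 0.2857² = 0.03793.
L/D = CL/CD = 0.2857 / 0.03793 = 7.53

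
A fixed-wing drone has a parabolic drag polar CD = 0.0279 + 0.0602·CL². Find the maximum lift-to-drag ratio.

For CD = CD0 + K·CL², (L/D)max occurs at CL* = √(CD0/K) and equals 1/(2√(K·CD0)).
(L/D)max = 1/(2√(0.0602 × 0.0279)) = 1/(2 × 0.04098) = 12.2

(L/D)max = 12.2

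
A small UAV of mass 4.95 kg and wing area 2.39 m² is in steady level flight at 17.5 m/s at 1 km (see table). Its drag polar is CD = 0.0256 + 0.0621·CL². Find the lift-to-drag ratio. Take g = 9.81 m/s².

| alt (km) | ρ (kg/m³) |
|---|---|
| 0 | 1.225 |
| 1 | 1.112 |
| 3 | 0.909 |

At 1 km, from the table: ρ = 1.112 kg/m³.
Weight W = mg = 4.95 × 9.81 = 48.56 N; in level flight L = W.
q = ½ρv² = ½ × 1.112 × 17.5² = 170.3 Pa.
CL = 2W/(ρv²S) = 2×48.56/(1.112×17.5²×2.39) = 0.1193.
CD = 0.0256 + 0.0621 × 0.1193² = 0.02648.
L/D = CL/CD = 0.1193 / 0.02648 = 4.51

L/D = 4.51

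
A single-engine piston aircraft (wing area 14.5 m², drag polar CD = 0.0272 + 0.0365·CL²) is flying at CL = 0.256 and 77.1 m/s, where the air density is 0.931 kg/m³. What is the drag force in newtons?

CD = 0.0272 + 0.0365 × 0.256² = 0.02959
D = ½ρv²S·CD = ½ × 0.931 × 77.1² × 14.5 × 0.02959 = 1190 N

D = 1190 N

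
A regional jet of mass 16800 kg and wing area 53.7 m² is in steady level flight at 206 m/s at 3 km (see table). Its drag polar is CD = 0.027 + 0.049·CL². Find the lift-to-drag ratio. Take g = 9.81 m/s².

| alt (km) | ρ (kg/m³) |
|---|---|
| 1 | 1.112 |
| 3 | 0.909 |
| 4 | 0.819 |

L/D = 5.63

At 3 km, from the table: ρ = 0.909 kg/m³.
In steady level flight, lift balances weight: W = mg = 16800 × 9.81 = 1.6481×10^5 N.
q = ½ρv² = ½ × 0.909 × 206² = 19290 Pa.
CL = W/(q·S) = 1.6481×10^5 / (19290 × 53.7) = 0.1591.
CD = 0.027 + 0.049 × 0.1591² = 0.02824.
L/D = CL/CD = 0.1591 / 0.02824 = 5.63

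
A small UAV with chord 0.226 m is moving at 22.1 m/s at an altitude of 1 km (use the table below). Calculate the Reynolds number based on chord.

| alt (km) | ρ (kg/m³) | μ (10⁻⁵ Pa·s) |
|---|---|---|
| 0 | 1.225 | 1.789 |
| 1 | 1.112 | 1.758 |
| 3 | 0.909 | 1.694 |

Re = 3.16×10^5

At 1 km, from the table: ρ = 1.112 kg/m³, μ = 1.758×10⁻⁵ Pa·s.
Re = ρ·v·c/μ = 1.112 × 22.1 × 0.226 / (1.758×10⁻⁵) = 3.16×10^5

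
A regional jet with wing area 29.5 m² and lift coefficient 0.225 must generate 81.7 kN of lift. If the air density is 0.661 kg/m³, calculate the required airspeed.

v = 193 m/s

L = ½ρv²S·CL ⇒ v = √(2L/(ρ·S·CL))
v = √(2 × 81700 / (0.661 × 29.5 × 0.225)) = √37240 = 193 m/s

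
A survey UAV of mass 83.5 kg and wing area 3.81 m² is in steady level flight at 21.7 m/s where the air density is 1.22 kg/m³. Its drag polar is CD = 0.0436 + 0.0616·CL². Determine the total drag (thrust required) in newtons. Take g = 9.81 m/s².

D = 85.5 N

Level flight ⇒ L = W = m·g = 83.5 × 9.81 = 819.13 N.
Dynamic pressure q = 0.5 × 1.22 × 21.7² = 287.2 Pa.
CL = W/(q·S) = 819.13 / (287.2 × 3.81) = 0.7485.
CD = 0.0436 + 0.0616 × 0.7485² = 0.07811.
D = q·S·CD = 287.2 × 3.81 × 0.07811 = 85.48 N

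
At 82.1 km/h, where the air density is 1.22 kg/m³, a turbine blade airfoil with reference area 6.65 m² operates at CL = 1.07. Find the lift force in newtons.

L = 2260 N

Convert speed: v = 82.1 km/h ÷ 3.6 = 22.81 m/s.
Dynamic pressure q = ½ρv² = ½ × 1.22 × 22.81² = 317.3 Pa.
L = q·S·CL = 317.3 × 6.65 × 1.07 = 2260 N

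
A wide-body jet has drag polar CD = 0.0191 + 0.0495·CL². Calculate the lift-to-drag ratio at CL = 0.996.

L/D = 14.6

CD = 0.0191 + 0.0495 × 0.996² = 0.0682
L/D = CL/CD = 0.996 / 0.0682 = 14.6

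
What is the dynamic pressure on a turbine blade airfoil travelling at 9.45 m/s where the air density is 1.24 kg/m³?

q = ½ρv² = ½ × 1.24 × 9.45² = 55.4 Pa

q = 55.4 Pa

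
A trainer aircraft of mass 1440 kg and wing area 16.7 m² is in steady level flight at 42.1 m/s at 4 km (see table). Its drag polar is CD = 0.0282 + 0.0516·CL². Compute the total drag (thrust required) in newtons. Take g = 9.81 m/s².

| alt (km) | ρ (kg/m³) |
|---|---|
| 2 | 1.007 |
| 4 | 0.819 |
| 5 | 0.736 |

D = 1190 N

At 4 km, from the table: ρ = 0.819 kg/m³.
In steady level flight, lift balances weight: W = mg = 1440 × 9.81 = 14126 N.
Dynamic pressure q = 0.5 × 0.819 × 42.1² = 725.8 Pa.
Required CL = L/(qS) = 14126/(725.8·16.7) = 1.165.
CD = 0.0282 + 0.0516 × 1.165² = 0.09829.
D = q·S·CD = 725.8 × 16.7 × 0.09829 = 1191 N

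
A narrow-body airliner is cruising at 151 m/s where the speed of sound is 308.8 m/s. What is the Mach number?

M = 0.489

M = v/a = 151 / 308.8 = 0.489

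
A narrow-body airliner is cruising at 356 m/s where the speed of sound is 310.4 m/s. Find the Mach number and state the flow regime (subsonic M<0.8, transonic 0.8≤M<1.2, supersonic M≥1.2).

M = 1.15 (transonic)

M = v/a = 356 / 310.4 = 1.15
M = 1.15 → transonic.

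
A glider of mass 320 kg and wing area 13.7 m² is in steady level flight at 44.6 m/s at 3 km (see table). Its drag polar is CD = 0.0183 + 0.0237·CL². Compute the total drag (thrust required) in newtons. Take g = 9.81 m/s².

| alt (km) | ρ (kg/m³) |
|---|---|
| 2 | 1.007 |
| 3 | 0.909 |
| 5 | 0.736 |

At 3 km, from the table: ρ = 0.909 kg/m³.
In steady level flight, lift balances weight: W = mg = 320 × 9.81 = 3139.2 N.
q = ½ρv² = ½ × 0.909 × 44.6² = 904.1 Pa.
CL = 2W/(ρv²S) = 2×3139.2/(0.909×44.6²×13.7) = 0.2535.
CD = 0.0183 + 0.0237 × 0.2535² = 0.01982.
D = q·S·CD = 904.1 × 13.7 × 0.01982 = 245.5 N

D = 246 N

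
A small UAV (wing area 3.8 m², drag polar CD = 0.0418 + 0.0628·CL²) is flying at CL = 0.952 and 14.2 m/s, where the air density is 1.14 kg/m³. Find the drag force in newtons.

CD = 0.0418 + 0.0628 × 0.952² = 0.09872
D = ½ρv²S·CD = ½ × 1.14 × 14.2² × 3.8 × 0.09872 = 43.1 N

D = 43.1 N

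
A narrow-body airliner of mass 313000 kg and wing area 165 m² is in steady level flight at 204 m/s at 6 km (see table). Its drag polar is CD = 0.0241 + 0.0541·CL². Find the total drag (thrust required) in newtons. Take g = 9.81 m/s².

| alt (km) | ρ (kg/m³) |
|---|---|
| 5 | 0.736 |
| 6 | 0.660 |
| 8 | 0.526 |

D = 2.8×10^5 N

At 6 km, from the table: ρ = 0.660 kg/m³.
In steady level flight, lift balances weight: W = mg = 313000 × 9.81 = 3.0705×10^6 N.
q = ½ρv² = ½ × 0.66 × 204² = 13730 Pa.
CL = 2W/(ρv²S) = 2×3.0705×10^6/(0.66×204²×165) = 1.355.
CD = 0.0241 + 0.0541 × 1.355² = 0.1234.
D = q·S·CD = 13730 × 165 × 0.1234 = 2.797×10^5 N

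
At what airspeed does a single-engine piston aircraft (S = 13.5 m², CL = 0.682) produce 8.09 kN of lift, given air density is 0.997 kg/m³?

v = 42 m/s

L = ½ρv²S·CL ⇒ v = √(2L/(ρ·S·CL))
v = √(2 × 8090 / (0.997 × 13.5 × 0.682)) = √1763 = 42 m/s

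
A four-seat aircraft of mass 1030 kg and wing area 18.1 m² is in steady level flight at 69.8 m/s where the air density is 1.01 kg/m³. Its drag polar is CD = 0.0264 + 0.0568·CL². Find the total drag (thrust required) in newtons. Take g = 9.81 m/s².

Weight W = mg = 1030 × 9.81 = 10104 N; in level flight L = W.
q = ½ρv² = ½ × 1.01 × 69.8² = 2460 Pa.
Required CL = L/(qS) = 10104/(2460·18.1) = 0.2269.
CD = 0.0264 + 0.0568 × 0.2269² = 0.02932.
D = q·S·CD = 2460 × 18.1 × 0.02932 = 1306 N

D = 1310 N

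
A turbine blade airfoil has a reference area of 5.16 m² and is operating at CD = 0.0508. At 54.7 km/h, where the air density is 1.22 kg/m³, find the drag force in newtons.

Convert speed: v = 54.7 km/h ÷ 3.6 = 15.19 m/s.
Dynamic pressure q = ½ρv² = ½ × 1.22 × 15.19² = 140.8 Pa.
D = q·S·CD = 140.8 × 5.16 × 0.0508 = 36.9 N

D = 36.9 N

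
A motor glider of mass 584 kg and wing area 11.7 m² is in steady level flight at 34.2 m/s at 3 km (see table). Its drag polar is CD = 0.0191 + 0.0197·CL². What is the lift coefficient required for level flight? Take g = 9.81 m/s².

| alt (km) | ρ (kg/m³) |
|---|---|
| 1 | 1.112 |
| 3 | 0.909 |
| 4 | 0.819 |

CL = 0.921

At 3 km, from the table: ρ = 0.909 kg/m³.
Weight W = mg = 584 × 9.81 = 5729 N; in level flight L = W.
q = ½ρv² = ½ × 0.909 × 34.2² = 531.6 Pa.
Required CL = L/(qS) = 5729/(531.6·11.7) = 0.9211.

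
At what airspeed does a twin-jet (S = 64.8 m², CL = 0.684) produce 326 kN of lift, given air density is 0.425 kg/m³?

v = 186 m/s

L = ½ρv²S·CL ⇒ v = √(2L/(ρ·S·CL))
v = √(2 × 3.26×10^5 / (0.425 × 64.8 × 0.684)) = √34610 = 186 m/s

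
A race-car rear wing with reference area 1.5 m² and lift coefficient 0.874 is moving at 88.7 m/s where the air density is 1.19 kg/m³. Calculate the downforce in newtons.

L = 6140 N

L = ½ρv²S·CL = ½ × 1.19 × 88.7² × 1.5 × 0.874 = 6140 N ≈ 6.14 kN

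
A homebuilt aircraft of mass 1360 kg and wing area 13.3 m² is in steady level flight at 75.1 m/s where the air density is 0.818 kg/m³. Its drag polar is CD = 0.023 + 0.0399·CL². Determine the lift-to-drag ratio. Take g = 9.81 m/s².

L/D = 14.2

In steady level flight, lift balances weight: W = mg = 1360 × 9.81 = 13342 N.
q = ½ρv² = ½ × 0.818 × 75.1² = 2307 Pa.
Required CL = L/(qS) = 13342/(2307·13.3) = 0.4349.
CD = 0.023 + 0.0399 × 0.4349² = 0.03055.
L/D = CL/CD = 0.4349 / 0.03055 = 14.2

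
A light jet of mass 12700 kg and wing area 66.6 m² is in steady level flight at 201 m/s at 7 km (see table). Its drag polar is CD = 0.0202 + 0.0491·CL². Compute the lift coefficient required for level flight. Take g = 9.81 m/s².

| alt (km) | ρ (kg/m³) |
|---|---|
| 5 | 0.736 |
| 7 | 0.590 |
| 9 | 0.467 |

At 7 km, from the table: ρ = 0.590 kg/m³.
Level flight ⇒ L = W = m·g = 12700 × 9.81 = 1.2459×10^5 N.
Dynamic pressure q = 0.5 × 0.59 × 201² = 11920 Pa.
CL = 2W/(ρv²S) = 2×1.2459×10^5/(0.59×201²×66.6) = 0.157.

CL = 0.157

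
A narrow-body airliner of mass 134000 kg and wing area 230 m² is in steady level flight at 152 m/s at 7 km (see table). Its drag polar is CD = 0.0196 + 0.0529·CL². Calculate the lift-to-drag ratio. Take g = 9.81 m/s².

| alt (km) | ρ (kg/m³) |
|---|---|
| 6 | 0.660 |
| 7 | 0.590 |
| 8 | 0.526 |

At 7 km, from the table: ρ = 0.590 kg/m³.
Level flight ⇒ L = W = m·g = 134000 × 9.81 = 1.3145×10^6 N.
Dynamic pressure q = 0.5 × 0.59 × 152² = 6816 Pa.
CL = 2W/(ρv²S) = 2×1.3145×10^6/(0.59×152²×230) = 0.8386.
CD = 0.0196 + 0.0529 × 0.8386² = 0.0568.
L/D = CL/CD = 0.8386 / 0.0568 = 14.8

L/D = 14.8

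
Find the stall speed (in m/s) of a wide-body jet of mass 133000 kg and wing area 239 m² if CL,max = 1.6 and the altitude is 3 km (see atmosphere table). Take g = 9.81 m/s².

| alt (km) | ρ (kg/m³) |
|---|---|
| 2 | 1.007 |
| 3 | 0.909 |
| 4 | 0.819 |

At 3 km, from the table: ρ = 0.909 kg/m³.
Weight W = mg = 133000 × 9.81 = 1.305×10^6 N.
From L = ½ρV²S·CL,max = W: V_stall = √(2W/(ρSCL,max)) = √(2·1.305×10^6/(0.909·239·1.6))
V_stall = √7507 = 86.6 m/s

V_stall = 86.6 m/s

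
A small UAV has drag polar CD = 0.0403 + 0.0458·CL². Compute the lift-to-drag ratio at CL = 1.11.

L/D = 11.5

CD = 0.0403 + 0.0458 × 1.11² = 0.09673
L/D = CL/CD = 1.11 / 0.09673 = 11.5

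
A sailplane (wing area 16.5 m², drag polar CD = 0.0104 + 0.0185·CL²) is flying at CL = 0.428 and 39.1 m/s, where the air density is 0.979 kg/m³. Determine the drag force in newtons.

CD = 0.0104 + 0.0185 × 0.428² = 0.01379
D = ½ρv²S·CD = ½ × 0.979 × 39.1² × 16.5 × 0.01379 = 170 N

D = 170 N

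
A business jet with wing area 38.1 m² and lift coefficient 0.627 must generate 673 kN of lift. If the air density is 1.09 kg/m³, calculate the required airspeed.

L = ½ρv²S·CL ⇒ v = √(2L/(ρ·S·CL))
v = √(2 × 6.73×10^5 / (1.09 × 38.1 × 0.627)) = √51690 = 227 m/s

v = 227 m/s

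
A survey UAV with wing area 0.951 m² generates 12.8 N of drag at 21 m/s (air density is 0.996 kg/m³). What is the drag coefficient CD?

From D = ½ρv²S·CD, rearranging gives CD = 2D/(ρv²S).
CD = 2 × 12.8 / (0.996 × 21² × 0.951) = 0.0613

CD = 0.0613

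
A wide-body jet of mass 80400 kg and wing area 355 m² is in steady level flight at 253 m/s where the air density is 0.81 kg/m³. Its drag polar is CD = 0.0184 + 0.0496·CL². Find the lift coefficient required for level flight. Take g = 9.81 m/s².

Weight W = mg = 80400 × 9.81 = 7.8872×10^5 N; in level flight L = W.
q = ½ρv² = ½ × 0.81 × 253² = 25920 Pa.
Required CL = L/(qS) = 7.8872×10^5/(25920·355) = 0.0857.

CL = 0.0857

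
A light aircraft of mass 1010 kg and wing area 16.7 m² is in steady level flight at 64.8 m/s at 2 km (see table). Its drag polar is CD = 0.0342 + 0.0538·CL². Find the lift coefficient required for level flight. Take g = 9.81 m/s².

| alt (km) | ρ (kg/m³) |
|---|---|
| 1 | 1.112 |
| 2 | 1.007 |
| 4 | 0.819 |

CL = 0.281

At 2 km, from the table: ρ = 1.007 kg/m³.
Weight W = mg = 1010 × 9.81 = 9908.1 N; in level flight L = W.
q = ½ρv² = ½ × 1.007 × 64.8² = 2114 Pa.
Required CL = L/(qS) = 9908.1/(2114·16.7) = 0.2806.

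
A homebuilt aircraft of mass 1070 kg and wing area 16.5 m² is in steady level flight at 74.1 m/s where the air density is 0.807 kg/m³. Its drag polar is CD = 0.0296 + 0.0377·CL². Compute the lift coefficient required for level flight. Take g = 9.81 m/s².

In steady level flight, lift balances weight: W = mg = 1070 × 9.81 = 10497 N.
q = ½ρv² = ½ × 0.807 × 74.1² = 2216 Pa.
Required CL = L/(qS) = 10497/(2216·16.5) = 0.2871.

CL = 0.287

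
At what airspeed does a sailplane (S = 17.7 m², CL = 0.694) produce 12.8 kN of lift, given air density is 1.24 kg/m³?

v = 41 m/s

L = ½ρv²S·CL ⇒ v = √(2L/(ρ·S·CL))
v = √(2 × 12800 / (1.24 × 17.7 × 0.694)) = √1681 = 41 m/s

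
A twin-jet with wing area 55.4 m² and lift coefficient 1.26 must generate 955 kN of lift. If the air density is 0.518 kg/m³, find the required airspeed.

v = 230 m/s

L = ½ρv²S·CL ⇒ v = √(2L/(ρ·S·CL))
v = √(2 × 9.55×10^5 / (0.518 × 55.4 × 1.26)) = √52820 = 230 m/s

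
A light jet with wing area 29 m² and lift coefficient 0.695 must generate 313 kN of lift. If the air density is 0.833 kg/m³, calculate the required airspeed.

L = ½ρv²S·CL ⇒ v = √(2L/(ρ·S·CL))
v = √(2 × 3.13×10^5 / (0.833 × 29 × 0.695)) = √37290 = 193 m/s

v = 193 m/s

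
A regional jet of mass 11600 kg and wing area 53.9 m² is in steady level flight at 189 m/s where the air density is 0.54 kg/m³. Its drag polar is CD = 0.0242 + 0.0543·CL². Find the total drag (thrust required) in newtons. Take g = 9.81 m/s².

D = 13900 N

Weight W = mg = 11600 × 9.81 = 1.138×10^5 N; in level flight L = W.
q = ½ρv² = ½ × 0.54 × 189² = 9645 Pa.
CL = 2W/(ρv²S) = 2×1.138×10^5/(0.54×189²×53.9) = 0.2189.
CD = 0.0242 + 0.0543 × 0.2189² = 0.0268.
D = q·S·CD = 9645 × 53.9 × 0.0268 = 13930 N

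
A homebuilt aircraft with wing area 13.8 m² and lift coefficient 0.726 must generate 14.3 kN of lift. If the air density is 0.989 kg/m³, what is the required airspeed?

L = ½ρv²S·CL ⇒ v = √(2L/(ρ·S·CL))
v = √(2 × 14300 / (0.989 × 13.8 × 0.726)) = √2886 = 53.7 m/s

v = 53.7 m/s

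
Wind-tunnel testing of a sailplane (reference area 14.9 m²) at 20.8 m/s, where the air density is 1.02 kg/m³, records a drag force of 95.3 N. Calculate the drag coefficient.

CD = 0.029

From D = ½ρv²S·CD, rearranging gives CD = 2D/(ρv²S).
CD = 2 × 95.3 / (1.02 × 20.8² × 14.9) = 0.029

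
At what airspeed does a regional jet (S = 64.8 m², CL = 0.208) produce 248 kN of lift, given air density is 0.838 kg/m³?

L = ½ρv²S·CL ⇒ v = √(2L/(ρ·S·CL))
v = √(2 × 2.48×10^5 / (0.838 × 64.8 × 0.208)) = √43910 = 210 m/s

v = 210 m/s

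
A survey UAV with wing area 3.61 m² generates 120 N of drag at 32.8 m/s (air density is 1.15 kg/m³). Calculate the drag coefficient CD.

CD = 0.0537

From D = ½ρv²S·CD, rearranging gives CD = 2D/(ρv²S).
CD = 2 × 120 / (1.15 × 32.8² × 3.61) = 0.0537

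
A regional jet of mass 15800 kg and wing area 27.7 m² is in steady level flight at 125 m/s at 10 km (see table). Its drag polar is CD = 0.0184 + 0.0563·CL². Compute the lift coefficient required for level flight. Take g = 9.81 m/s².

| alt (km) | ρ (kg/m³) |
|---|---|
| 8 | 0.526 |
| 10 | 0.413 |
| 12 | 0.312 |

CL = 1.73

At 10 km, from the table: ρ = 0.413 kg/m³.
In steady level flight, lift balances weight: W = mg = 15800 × 9.81 = 1.55×10^5 N.
q = ½ρv² = ½ × 0.413 × 125² = 3227 Pa.
CL = 2W/(ρv²S) = 2×1.55×10^5/(0.413×125²×27.7) = 1.734.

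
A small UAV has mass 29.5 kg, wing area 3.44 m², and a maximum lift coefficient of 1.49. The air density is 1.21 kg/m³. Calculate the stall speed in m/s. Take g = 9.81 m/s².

At stall, lift equals weight: L = W = m·g = 29.5 × 9.81 = 289.4 N.
V_stall = √(2W/(ρ·S·CL,max)) = √(2 × 289.4 / (1.21 × 3.44 × 1.49))
V_stall = √93.32 = 9.66 m/s

V_stall = 9.66 m/s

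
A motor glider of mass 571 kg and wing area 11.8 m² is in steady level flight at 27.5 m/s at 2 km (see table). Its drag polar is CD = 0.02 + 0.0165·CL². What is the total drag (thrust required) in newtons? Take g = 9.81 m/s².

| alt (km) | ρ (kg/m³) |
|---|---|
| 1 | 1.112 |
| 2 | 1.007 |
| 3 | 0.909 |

D = 205 N

At 2 km, from the table: ρ = 1.007 kg/m³.
Weight W = mg = 571 × 9.81 = 5601.5 N; in level flight L = W.
q = ½ρv² = ½ × 1.007 × 27.5² = 380.8 Pa.
CL = 2W/(ρv²S) = 2×5601.5/(1.007×27.5²×11.8) = 1.247.
CD = 0.02 + 0.0165 × 1.247² = 0.04564.
D = q·S·CD = 380.8 × 11.8 × 0.04564 = 205.1 N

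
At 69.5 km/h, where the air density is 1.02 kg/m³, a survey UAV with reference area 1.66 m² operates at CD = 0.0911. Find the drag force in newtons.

D = 28.7 N

Convert speed: v = 69.5 km/h ÷ 3.6 = 19.31 m/s.
Dynamic pressure q = ½ρv² = ½ × 1.02 × 19.31² = 190.1 Pa.
D = q·S·CD = 190.1 × 1.66 × 0.0911 = 28.7 N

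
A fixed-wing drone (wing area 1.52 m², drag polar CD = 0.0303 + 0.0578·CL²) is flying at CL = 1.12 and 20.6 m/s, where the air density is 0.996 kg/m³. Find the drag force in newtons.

CD = 0.0303 + 0.0578 × 1.12² = 0.1028
D = ½ρv²S·CD = ½ × 0.996 × 20.6² × 1.52 × 0.1028 = 33 N

D = 33 N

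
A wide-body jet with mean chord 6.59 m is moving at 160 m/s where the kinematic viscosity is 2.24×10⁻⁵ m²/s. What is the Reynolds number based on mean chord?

Re = 4.71×10^7

Re = v·c/ν = 160 × 6.59 / (2.24×10⁻⁵) = 4.71×10^7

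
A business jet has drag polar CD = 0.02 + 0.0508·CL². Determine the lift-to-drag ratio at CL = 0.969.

L/D = 14.3

CD = 0.02 + 0.0508 × 0.969² = 0.0677
L/D = CL/CD = 0.969 / 0.0677 = 14.3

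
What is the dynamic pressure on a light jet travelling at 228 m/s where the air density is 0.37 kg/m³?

q = 9620 Pa

q = ½ρv² = ½ × 0.37 × 228² = 9620 Pa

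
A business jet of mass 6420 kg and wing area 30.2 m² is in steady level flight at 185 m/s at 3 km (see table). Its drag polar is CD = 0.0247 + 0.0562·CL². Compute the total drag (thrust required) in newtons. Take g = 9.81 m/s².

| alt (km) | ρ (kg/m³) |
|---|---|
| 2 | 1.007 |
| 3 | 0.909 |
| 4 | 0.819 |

At 3 km, from the table: ρ = 0.909 kg/m³.
Weight W = mg = 6420 × 9.81 = 62980 N; in level flight L = W.
Dynamic pressure q = 0.5 × 0.909 × 185² = 15560 Pa.
CL = W/(q·S) = 62980 / (15560 × 30.2) = 0.1341.
CD = 0.0247 + 0.0562 × 0.1341² = 0.02571.
D = q·S·CD = 15560 × 30.2 × 0.02571 = 12080 N

D = 12100 N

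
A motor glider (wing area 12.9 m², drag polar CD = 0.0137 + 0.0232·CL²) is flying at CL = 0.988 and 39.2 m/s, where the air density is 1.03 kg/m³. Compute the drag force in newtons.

CD = 0.0137 + 0.0232 × 0.988² = 0.03635
D = ½ρv²S·CD = ½ × 1.03 × 39.2² × 12.9 × 0.03635 = 371 N

D = 371 N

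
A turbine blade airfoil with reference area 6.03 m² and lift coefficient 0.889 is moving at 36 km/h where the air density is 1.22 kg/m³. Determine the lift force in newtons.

L = 327 N

Convert speed: v = 36 km/h ÷ 3.6 = 10 m/s.
Dynamic pressure q = ½ρv² = ½ × 1.22 × 10² = 61 Pa.
L = q·S·CL = 61 × 6.03 × 0.889 = 327 N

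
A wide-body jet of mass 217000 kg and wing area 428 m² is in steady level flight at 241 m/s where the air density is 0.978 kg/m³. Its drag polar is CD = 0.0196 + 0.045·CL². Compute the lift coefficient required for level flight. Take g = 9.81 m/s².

Weight W = mg = 217000 × 9.81 = 2.1288×10^6 N; in level flight L = W.
Dynamic pressure q = 0.5 × 0.978 × 241² = 28400 Pa.
CL = 2W/(ρv²S) = 2×2.1288×10^6/(0.978×241²×428) = 0.1751.

CL = 0.175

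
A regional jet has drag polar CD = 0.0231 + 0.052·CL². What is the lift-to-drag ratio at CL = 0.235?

L/D = 9.05

CD = 0.0231 + 0.052 × 0.235² = 0.02597
L/D = CL/CD = 0.235 / 0.02597 = 9.05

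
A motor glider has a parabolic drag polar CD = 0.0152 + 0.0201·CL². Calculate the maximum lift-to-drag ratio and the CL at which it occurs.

For CD = CD0 + K·CL², (L/D)max occurs at CL* = √(CD0/K) and equals 1/(2√(K·CD0)).
(L/D)max = 1/(2√(0.0201 × 0.0152)) = 1/(2 × 0.01748) = 28.6
CL* = √(0.0152/0.0201) = 0.87

(L/D)max = 28.6, at CL = 0.87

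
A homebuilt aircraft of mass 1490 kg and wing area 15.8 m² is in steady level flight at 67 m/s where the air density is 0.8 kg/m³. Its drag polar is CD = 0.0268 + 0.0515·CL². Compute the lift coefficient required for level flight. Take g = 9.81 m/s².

CL = 0.515

In steady level flight, lift balances weight: W = mg = 1490 × 9.81 = 14617 N.
q = ½ρv² = ½ × 0.8 × 67² = 1796 Pa.
Required CL = L/(qS) = 14617/(1796·15.8) = 0.5152.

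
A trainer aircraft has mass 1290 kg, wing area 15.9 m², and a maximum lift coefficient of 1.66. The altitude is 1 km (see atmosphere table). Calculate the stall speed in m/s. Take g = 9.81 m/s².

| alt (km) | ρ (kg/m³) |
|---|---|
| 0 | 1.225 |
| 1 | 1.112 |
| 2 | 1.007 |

At 1 km, from the table: ρ = 1.112 kg/m³.
Weight W = mg = 1290 × 9.81 = 12650 N.
V_stall = √(2W/(ρ·S·CL,max)) = √(2 × 12650 / (1.112 × 15.9 × 1.66))
V_stall = √862.3 = 29.4 m/s

V_stall = 29.4 m/s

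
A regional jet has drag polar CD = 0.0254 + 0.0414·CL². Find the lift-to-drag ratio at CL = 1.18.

L/D = 14.2

CD = 0.0254 + 0.0414 × 1.18² = 0.08305
L/D = CL/CD = 1.18 / 0.08305 = 14.2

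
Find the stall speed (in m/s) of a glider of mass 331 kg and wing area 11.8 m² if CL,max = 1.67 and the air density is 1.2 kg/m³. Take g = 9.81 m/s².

V_stall = 16.6 m/s

Stall occurs when L = W at CL,max. W = mg = 331 × 9.81 = 3247 N.
From L = ½ρV²S·CL,max = W: V_stall = √(2W/(ρSCL,max)) = √(2·3247/(1.2·11.8·1.67))
V_stall = √274.6 = 16.6 m/s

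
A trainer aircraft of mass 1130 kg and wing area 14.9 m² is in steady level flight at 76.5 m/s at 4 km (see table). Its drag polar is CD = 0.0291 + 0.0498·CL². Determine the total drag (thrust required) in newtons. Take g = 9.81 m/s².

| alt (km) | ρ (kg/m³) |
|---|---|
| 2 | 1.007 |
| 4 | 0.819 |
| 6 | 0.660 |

D = 1210 N

At 4 km, from the table: ρ = 0.819 kg/m³.
Weight W = mg = 1130 × 9.81 = 11085 N; in level flight L = W.
q = ½ρv² = ½ × 0.819 × 76.5² = 2396 Pa.
CL = 2W/(ρv²S) = 2×11085/(0.819×76.5²×14.9) = 0.3104.
CD = 0.0291 + 0.0498 × 0.3104² = 0.0339.
D = q·S·CD = 2396 × 14.9 × 0.0339 = 1210 N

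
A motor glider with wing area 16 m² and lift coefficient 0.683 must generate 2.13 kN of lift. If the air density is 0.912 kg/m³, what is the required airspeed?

v = 20.7 m/s

L = ½ρv²S·CL ⇒ v = √(2L/(ρ·S·CL))
v = √(2 × 2130 / (0.912 × 16 × 0.683)) = √427.4 = 20.7 m/s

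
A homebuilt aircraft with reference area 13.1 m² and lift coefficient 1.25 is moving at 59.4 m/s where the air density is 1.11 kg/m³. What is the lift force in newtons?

L = 32100 N

L = ½ρv²S·CL = ½ × 1.11 × 59.4² × 13.1 × 1.25 = 32100 N ≈ 32.1 kN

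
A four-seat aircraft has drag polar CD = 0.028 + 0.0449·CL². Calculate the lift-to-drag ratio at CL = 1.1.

CD = 0.028 + 0.0449 × 1.1² = 0.08233
L/D = CL/CD = 1.1 / 0.08233 = 13.4

L/D = 13.4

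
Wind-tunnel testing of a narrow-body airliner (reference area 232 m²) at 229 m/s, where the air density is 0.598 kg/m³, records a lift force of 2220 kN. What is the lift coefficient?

From L = ½ρv²S·CL, rearranging gives CL = 2L/(ρv²S).
CL = 2 × 2.22×10^6 / (0.598 × 229² × 232) = 0.61

CL = 0.61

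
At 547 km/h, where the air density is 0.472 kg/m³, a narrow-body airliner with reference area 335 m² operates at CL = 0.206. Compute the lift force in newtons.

Convert speed: v = 547 km/h ÷ 3.6 = 151.9 m/s.
L = ½ρv²S·CL = ½ × 0.472 × 151.9² × 335 × 0.206 = 3.76×10^5 N ≈ 376 kN

L = 3.76×10^5 N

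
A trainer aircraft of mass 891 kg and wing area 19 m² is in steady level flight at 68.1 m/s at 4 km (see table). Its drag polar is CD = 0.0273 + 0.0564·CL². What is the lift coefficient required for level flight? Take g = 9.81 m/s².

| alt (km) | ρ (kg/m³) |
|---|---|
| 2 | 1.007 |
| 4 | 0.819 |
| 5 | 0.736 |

CL = 0.242

At 4 km, from the table: ρ = 0.819 kg/m³.
Level flight ⇒ L = W = m·g = 891 × 9.81 = 8740.7 N.
q = ½ρv² = ½ × 0.819 × 68.1² = 1899 Pa.
Required CL = L/(qS) = 8740.7/(1899·19) = 0.2422.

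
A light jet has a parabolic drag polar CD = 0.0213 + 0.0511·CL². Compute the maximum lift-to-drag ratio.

(L/D)max = 15.2

For CD = CD0 + K·CL², (L/D)max occurs at CL* = √(CD0/K) and equals 1/(2√(K·CD0)).
(L/D)max = 1/(2√(0.0511 × 0.0213)) = 1/(2 × 0.03299) = 15.2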